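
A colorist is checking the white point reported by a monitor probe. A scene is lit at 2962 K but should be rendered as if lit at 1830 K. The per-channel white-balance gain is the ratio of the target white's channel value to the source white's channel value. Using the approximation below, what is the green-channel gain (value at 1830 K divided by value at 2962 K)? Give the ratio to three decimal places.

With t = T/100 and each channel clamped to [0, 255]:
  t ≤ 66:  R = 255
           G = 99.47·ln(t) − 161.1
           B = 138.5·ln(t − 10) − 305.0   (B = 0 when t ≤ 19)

0.728

At 2962 K (t = 29.62):
  G = 99.47·ln 29.62 − 161.1 = 99.47·3.3884 − 161.1 = 175.949.
At 1830 K (t = 18.3):
  G = 99.47·ln 18.3 − 161.1 = 99.47·2.9069 − 161.1 = 128.049.
Gain = 128.049 / 175.949 = 0.7278 → 0.728.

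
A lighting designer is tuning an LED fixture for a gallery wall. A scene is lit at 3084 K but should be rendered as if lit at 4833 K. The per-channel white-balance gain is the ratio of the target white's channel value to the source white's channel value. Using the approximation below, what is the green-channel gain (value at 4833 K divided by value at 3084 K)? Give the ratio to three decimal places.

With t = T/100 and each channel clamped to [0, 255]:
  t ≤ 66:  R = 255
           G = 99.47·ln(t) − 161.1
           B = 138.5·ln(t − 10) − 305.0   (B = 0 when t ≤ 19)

1.248

At 3084 K (t = 30.84):
  G = 99.47·ln 30.84 − 161.1 = 99.47·3.4288 − 161.1 = 179.964.
At 4833 K (t = 48.33):
  G = 99.47·ln 48.33 − 161.1 = 99.47·3.8781 − 161.1 = 224.650.
Gain = 224.650 / 179.964 = 1.2483 → 1.248.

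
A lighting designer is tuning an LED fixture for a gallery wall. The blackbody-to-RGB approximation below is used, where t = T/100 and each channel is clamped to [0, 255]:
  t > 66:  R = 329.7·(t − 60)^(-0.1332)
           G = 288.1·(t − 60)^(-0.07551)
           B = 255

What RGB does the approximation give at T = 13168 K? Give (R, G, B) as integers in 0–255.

t = 13168/100 = 131.68; the t > 66 branch applies.
R = 329.7·(131.68 − 60)^(-0.1332) = 329.7·71.68^(-0.1332) = 329.7·0.56606 = 186.629.
G = 288.1·(131.68 − 60)^(-0.07551) = 288.1·71.68^(-0.07551) = 288.1·0.72427 = 208.661.
B = 255 by definition for t > 66.
Rounded: (187, 209, 255).

(187, 209, 255)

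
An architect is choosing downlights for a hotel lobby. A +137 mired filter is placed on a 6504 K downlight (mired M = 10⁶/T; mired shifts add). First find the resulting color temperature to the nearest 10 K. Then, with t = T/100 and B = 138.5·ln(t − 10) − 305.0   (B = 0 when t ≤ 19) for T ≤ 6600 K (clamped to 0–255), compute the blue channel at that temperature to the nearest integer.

M_in = 10⁶/6504 = 153.75; M_out = 153.75 + (+137) = 290.75.
T_out = 10⁶/290.75 = 3439.4 K → 3440 K; t = 34.4.
B = 138.5·ln(34.4 − 10) − 305.0 = 138.5·ln 24.4 − 305.0 = 138.5·3.1946 − 305.0 = 137.450.
Rounded: 137.

137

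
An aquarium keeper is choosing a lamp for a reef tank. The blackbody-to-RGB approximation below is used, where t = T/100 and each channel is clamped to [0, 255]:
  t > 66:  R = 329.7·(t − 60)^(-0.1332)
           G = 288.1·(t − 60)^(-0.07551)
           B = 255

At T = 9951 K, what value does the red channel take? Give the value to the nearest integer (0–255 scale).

t = 9951/100 = 99.51; the t > 66 branch applies.
R = 329.7·(99.51 − 60)^(-0.1332) = 329.7·39.51^(-0.1332) = 329.7·0.61280 = 202.040.
Rounded: 202.

202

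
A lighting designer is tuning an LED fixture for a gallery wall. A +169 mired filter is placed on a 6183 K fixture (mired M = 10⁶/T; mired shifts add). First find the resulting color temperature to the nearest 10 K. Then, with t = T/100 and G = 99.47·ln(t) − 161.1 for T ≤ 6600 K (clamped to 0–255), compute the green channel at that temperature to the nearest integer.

M_in = 10⁶/6183 = 161.73; M_out = 161.73 + (+169) = 330.73.
T_out = 10⁶/330.73 = 3023.6 K → 3020 K; t = 30.2.
G = 99.47·ln 30.2 − 161.1 = 99.47·3.4078 − 161.1 = 177.878.
Rounded: 178.

178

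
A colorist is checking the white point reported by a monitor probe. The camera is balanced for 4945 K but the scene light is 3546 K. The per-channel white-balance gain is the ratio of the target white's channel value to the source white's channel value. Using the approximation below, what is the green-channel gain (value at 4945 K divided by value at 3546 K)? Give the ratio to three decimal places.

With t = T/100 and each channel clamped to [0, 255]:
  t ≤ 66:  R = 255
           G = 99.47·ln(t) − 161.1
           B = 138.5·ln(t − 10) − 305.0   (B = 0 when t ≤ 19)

1.171

At 3546 K (t = 35.46):
  G = 99.47·ln 35.46 − 161.1 = 99.47·3.5684 − 161.1 = 193.849.
At 4945 K (t = 49.45):
  G = 99.47·ln 49.45 − 161.1 = 99.47·3.9010 − 161.1 = 226.929.
Gain = 226.929 / 193.849 = 1.1706 → 1.171.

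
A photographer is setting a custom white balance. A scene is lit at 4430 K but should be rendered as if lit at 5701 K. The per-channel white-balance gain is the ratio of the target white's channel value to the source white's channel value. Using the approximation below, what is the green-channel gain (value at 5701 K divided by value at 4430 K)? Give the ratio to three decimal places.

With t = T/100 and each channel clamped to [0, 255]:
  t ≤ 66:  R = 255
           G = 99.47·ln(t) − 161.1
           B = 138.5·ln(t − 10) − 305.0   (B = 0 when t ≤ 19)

1.116

At 4430 K (t = 44.3):
  G = 99.47·ln 44.3 − 161.1 = 99.47·3.7910 − 161.1 = 215.989.
At 5701 K (t = 57.01):
  G = 99.47·ln 57.01 − 161.1 = 99.47·4.0432 − 161.1 = 241.080.
Gain = 241.080 / 215.989 = 1.1162 → 1.116.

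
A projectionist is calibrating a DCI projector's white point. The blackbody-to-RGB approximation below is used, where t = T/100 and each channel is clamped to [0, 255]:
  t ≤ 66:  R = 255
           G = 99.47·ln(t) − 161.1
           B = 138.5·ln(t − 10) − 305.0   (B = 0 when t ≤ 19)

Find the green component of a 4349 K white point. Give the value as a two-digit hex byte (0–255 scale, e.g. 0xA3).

0xD6

t = 4349/100 = 43.49; the t ≤ 66 branch applies.
G = 99.47·ln 43.49 − 161.1 = 99.47·3.7725 − 161.1 = 214.154.
Rounded: 214; in hex, 0xD6.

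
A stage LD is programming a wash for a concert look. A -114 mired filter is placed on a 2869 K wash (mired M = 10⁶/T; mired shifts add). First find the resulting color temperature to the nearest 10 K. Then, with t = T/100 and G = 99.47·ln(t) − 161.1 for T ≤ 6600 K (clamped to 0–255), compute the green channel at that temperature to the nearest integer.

212

M_in = 10⁶/2869 = 348.55; M_out = 348.55 + (-114) = 234.55.
T_out = 10⁶/234.55 = 4263.4 K → 4260 K; t = 42.6.
G = 99.47·ln 42.6 − 161.1 = 99.47·3.7519 − 161.1 = 212.097.
Rounded: 212.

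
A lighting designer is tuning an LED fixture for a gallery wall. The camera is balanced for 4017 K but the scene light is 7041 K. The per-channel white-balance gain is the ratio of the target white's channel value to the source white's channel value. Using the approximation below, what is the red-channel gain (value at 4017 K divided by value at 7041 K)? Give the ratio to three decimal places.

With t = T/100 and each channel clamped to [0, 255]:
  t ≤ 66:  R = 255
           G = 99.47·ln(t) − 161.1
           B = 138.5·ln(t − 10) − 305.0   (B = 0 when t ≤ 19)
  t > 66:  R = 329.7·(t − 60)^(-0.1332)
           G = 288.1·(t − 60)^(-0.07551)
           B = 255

At 7041 K (t = 70.41):
  R = 329.7·(70.41 − 60)^(-0.1332) = 329.7·10.41^(-0.1332) = 329.7·0.73194 = 241.321.
At 4017 K (t = 40.17):
  R = 255 by definition for t ≤ 66.
Gain = 255.000 / 241.321 = 1.0567 → 1.057.

1.057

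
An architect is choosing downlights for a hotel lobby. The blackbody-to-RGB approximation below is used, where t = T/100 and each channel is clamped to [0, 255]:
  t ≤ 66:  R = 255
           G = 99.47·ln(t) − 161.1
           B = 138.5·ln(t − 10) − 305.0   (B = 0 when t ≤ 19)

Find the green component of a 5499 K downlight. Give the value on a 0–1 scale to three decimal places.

t = 5499/100 = 54.99; the t ≤ 66 branch applies.
G = 99.47·ln 54.99 − 161.1 = 99.47·4.0072 − 161.1 = 237.491.
On a 0–1 scale: 237.491/255 = 0.9313 → 0.931.

0.931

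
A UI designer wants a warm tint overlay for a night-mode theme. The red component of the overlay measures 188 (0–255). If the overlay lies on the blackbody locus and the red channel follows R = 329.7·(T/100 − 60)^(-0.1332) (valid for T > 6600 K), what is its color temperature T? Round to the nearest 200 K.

12800 K

(t − 60)^(-0.1332) = 188/329.7 = 0.57022.
t − 60 = 0.57022^(1/-0.1332) = 0.57022^(-7.508) = 67.848, so t = 127.848.
T = 100·t = 12785 K → 12800 K to the nearest 200 K.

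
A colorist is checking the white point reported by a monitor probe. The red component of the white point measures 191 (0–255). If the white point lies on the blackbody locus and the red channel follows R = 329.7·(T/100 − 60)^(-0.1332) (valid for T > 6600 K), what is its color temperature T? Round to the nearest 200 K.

12000 K

(t − 60)^(-0.1332) = 191/329.7 = 0.57931.
t − 60 = 0.57931^(1/-0.1332) = 0.57931^(-7.508) = 60.245, so t = 120.245.
T = 100·t = 12025 K → 12000 K to the nearest 200 K.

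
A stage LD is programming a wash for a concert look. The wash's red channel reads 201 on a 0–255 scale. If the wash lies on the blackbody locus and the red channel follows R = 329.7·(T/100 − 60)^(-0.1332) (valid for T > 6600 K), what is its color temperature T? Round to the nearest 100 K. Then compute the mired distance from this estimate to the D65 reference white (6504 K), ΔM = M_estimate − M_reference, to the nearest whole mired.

-55 mireds

(t − 60)^(-0.1332) = 201/329.7 = 0.60965.
t − 60 = 0.60965^(1/-0.1332) = 0.60965^(-7.508) = 41.071, so t = 101.071.
T = 100·t = 10107 K → 10100 K to the nearest 100 K.
M_estimate = 10⁶/10100 = 99.01; M_reference = 10⁶/6504 = 153.75.
ΔM = 99.01 − 153.75 = -54.74 → -55 mireds.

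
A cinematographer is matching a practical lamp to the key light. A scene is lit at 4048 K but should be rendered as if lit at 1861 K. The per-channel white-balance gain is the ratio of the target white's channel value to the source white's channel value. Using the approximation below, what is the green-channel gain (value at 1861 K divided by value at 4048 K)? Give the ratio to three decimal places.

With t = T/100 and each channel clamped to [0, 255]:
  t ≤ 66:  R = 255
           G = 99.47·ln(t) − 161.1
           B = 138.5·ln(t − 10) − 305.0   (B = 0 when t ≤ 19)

0.627

At 4048 K (t = 40.48):
  G = 99.47·ln 40.48 − 161.1 = 99.47·3.7008 − 161.1 = 207.019.
At 1861 K (t = 18.61):
  G = 99.47·ln 18.61 − 161.1 = 99.47·2.9237 − 161.1 = 129.720.
Gain = 129.720 / 207.019 = 0.6266 → 0.627.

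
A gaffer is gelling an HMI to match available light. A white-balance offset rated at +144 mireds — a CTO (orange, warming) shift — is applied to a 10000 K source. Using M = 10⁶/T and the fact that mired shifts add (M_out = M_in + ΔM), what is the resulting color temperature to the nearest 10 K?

M_in = 10⁶/10000 = 100.00 mireds.
M_out = 100.00 + (+144) = 244.00 mireds.
T_out = 10⁶/244.00 = 4098.4 K → 4100 K.

4100 K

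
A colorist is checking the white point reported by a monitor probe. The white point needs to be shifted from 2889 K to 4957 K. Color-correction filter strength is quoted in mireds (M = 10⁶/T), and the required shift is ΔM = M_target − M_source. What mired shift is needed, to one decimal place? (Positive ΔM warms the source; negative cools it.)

-144.4 mireds

M_source = 10⁶/2889 = 346.141; M_target = 10⁶/4957 = 201.735.
ΔM = 201.735 − 346.141 = -144.406 → -144.4 mireds, a cooling shift.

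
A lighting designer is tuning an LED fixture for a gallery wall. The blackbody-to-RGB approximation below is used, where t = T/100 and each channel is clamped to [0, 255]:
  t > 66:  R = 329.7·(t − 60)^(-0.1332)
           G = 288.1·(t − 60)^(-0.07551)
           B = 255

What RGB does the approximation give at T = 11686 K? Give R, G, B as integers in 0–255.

t = 11686/100 = 116.86; the t > 66 branch applies.
R = 329.7·(116.86 − 60)^(-0.1332) = 329.7·56.86^(-0.1332) = 329.7·0.58379 = 192.477.
G = 288.1·(116.86 − 60)^(-0.07551) = 288.1·56.86^(-0.07551) = 288.1·0.73705 = 212.343.
B = 255 by definition for t > 66.
Rounded: (192, 212, 255).

R=192, G=212, B=255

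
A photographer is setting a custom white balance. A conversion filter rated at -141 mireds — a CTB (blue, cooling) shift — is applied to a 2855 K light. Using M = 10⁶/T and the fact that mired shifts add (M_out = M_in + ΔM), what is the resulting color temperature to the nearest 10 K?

4780 K

M_in = 10⁶/2855 = 350.26 mireds.
M_out = 350.26 + (-141) = 209.26 mireds.
T_out = 10⁶/209.26 = 4778.7 K → 4780 K.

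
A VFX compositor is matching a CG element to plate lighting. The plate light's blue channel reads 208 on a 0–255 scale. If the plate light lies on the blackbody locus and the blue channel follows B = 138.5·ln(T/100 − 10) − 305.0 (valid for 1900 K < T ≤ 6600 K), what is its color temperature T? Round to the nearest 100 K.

ln(t − 10) = (208 + 305.0) / 138.5 = 3.7040.
t − 10 = e^3.7040 = 40.608, so t = 50.608.
T = 100·t = 5061 K → 5100 K to the nearest 100 K.

5100 K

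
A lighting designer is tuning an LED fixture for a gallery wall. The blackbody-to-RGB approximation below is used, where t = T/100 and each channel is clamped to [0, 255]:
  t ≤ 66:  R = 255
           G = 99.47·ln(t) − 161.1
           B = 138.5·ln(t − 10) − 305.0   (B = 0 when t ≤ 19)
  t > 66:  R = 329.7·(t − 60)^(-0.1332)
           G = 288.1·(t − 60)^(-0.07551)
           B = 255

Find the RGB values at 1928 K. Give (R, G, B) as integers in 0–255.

(255, 133, 4)

t = 1928/100 = 19.28; the t ≤ 66 branch applies.
R = 255 by definition for t ≤ 66.
G = 99.47·ln 19.28 − 161.1 = 99.47·2.9591 − 161.1 = 133.239.
B = 138.5·ln(19.28 − 10) − 305.0 = 138.5·ln 9.28 − 305.0 = 138.5·2.2279 − 305.0 = 3.559.
Rounded: (255, 133, 4).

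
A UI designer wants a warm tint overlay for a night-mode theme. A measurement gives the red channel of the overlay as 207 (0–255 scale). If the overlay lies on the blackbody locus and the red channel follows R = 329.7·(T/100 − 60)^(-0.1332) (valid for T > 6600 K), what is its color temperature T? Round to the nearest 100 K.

9300 K

(t − 60)^(-0.1332) = 207/329.7 = 0.62784.
t − 60 = 0.62784^(1/-0.1332) = 0.62784^(-7.508) = 32.933, so t = 92.933.
T = 100·t = 9293 K → 9300 K to the nearest 100 K.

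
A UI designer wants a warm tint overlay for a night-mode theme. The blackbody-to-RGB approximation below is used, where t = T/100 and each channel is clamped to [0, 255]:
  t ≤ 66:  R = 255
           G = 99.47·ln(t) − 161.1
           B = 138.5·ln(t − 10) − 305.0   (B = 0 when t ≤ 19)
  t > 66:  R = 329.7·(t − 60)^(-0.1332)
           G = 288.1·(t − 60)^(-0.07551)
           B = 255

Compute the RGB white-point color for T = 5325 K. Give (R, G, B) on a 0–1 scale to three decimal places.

(1.000, 0.919, 0.850)

t = 5325/100 = 53.25; the t ≤ 66 branch applies.
R = 255 by definition for t ≤ 66.
G = 99.47·ln 53.25 − 161.1 = 99.47·3.9750 − 161.1 = 234.293.
B = 138.5·ln(53.25 − 10) − 305.0 = 138.5·ln 43.25 − 305.0 = 138.5·3.7670 − 305.0 = 216.729.
Dividing each by 255: (1.0000, 0.9188, 0.8499) → (1.000, 0.919, 0.850).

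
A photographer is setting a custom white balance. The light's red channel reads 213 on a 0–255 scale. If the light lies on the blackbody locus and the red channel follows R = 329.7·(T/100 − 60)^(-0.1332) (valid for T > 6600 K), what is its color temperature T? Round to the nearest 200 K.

8600 K

(t − 60)^(-0.1332) = 213/329.7 = 0.64604.
t − 60 = 0.64604^(1/-0.1332) = 0.64604^(-7.508) = 26.575, so t = 86.575.
T = 100·t = 8657 K → 8600 K to the nearest 200 K.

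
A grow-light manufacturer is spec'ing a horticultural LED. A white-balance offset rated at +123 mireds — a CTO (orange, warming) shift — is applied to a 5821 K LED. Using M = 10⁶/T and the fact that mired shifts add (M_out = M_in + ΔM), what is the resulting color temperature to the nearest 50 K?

3400 K

M_in = 10⁶/5821 = 171.79 mireds.
M_out = 171.79 + (+123) = 294.79 mireds.
T_out = 10⁶/294.79 = 3392.2 K → 3400 K.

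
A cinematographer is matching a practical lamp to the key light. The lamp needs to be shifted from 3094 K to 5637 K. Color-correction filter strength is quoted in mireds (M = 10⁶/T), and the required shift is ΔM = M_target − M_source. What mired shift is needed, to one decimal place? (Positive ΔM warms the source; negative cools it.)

-145.8 mireds

M_source = 10⁶/3094 = 323.206; M_target = 10⁶/5637 = 177.399.
ΔM = 177.399 − 323.206 = -145.807 → -145.8 mireds, a cooling shift.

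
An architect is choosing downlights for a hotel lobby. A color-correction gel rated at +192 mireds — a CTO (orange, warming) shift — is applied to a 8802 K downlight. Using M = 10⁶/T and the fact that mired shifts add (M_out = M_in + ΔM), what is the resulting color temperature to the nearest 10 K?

M_in = 10⁶/8802 = 113.61 mireds.
M_out = 113.61 + (+192) = 305.61 mireds.
T_out = 10⁶/305.61 = 3272.1 K → 3270 K.

3270 K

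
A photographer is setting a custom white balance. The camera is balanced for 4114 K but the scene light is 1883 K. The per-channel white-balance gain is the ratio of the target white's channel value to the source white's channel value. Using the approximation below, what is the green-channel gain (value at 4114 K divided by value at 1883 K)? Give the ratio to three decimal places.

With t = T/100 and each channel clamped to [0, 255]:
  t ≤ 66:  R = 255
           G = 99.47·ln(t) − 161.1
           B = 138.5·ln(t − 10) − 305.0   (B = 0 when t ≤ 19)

At 1883 K (t = 18.83):
  G = 99.47·ln 18.83 − 161.1 = 99.47·2.9355 − 161.1 = 130.889.
At 4114 K (t = 41.14):
  G = 99.47·ln 41.14 − 161.1 = 99.47·3.7170 − 161.1 = 208.628.
Gain = 208.628 / 130.889 = 1.5939 → 1.594.

1.594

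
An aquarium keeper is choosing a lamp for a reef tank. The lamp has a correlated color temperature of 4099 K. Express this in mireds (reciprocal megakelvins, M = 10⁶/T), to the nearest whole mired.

M = 10⁶ / 4099 = 243.962 → 244 mireds.

244 mireds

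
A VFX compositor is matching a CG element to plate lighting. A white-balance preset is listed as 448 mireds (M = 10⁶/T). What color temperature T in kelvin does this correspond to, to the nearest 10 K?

2230 K

T = 10⁶ / 448 = 2232.14 K → 2230 K.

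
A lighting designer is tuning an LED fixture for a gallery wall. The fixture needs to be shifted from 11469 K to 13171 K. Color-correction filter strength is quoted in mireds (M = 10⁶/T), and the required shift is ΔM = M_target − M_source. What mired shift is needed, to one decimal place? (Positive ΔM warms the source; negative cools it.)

-11.3 mireds

M_source = 10⁶/11469 = 87.192; M_target = 10⁶/13171 = 75.924.
ΔM = 75.924 − 87.192 = -11.267 → -11.3 mireds, a cooling shift.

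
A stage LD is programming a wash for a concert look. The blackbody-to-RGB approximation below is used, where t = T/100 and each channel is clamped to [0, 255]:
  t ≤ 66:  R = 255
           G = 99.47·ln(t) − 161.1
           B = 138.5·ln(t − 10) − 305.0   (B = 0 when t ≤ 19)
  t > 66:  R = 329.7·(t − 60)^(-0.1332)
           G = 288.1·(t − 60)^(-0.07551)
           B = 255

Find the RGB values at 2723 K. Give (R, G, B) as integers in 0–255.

t = 2723/100 = 27.23; the t ≤ 66 branch applies.
R = 255 by definition for t ≤ 66.
G = 99.47·ln 27.23 − 161.1 = 99.47·3.3043 − 161.1 = 167.581.
B = 138.5·ln(27.23 − 10) − 305.0 = 138.5·ln 17.23 − 305.0 = 138.5·2.8467 − 305.0 = 89.261.
Rounded: (255, 168, 89).

(255, 168, 89)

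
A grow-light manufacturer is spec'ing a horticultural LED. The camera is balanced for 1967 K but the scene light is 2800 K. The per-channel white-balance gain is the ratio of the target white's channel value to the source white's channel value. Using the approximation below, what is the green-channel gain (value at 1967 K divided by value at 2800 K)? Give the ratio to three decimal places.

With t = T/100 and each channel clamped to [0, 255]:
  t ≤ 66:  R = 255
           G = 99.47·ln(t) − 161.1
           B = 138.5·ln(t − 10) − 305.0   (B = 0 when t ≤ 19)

At 2800 K (t = 28):
  G = 99.47·ln 28 − 161.1 = 99.47·3.3322 − 161.1 = 170.354.
At 1967 K (t = 19.67):
  G = 99.47·ln 19.67 − 161.1 = 99.47·2.9791 − 161.1 = 135.231.
Gain = 135.231 / 170.354 = 0.7938 → 0.794.

0.794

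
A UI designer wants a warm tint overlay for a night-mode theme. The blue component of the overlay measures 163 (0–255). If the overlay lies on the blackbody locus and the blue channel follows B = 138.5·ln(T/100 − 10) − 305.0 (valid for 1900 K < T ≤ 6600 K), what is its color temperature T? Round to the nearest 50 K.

3950 K

ln(t − 10) = (163 + 305.0) / 138.5 = 3.3791.
t − 10 = e^3.3791 = 29.343, so t = 39.343.
T = 100·t = 3934 K → 3950 K to the nearest 50 K.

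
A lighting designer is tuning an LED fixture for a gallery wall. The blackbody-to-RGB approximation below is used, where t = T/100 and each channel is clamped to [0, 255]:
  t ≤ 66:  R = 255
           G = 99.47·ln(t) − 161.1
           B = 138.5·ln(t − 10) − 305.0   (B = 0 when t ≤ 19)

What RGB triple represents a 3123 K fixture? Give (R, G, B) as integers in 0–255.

t = 3123/100 = 31.23; the t ≤ 66 branch applies.
R = 255 by definition for t ≤ 66.
G = 99.47·ln 31.23 − 161.1 = 99.47·3.4414 − 161.1 = 181.214.
B = 138.5·ln(31.23 − 10) − 305.0 = 138.5·ln 21.23 − 305.0 = 138.5·3.0554 − 305.0 = 118.175.
Rounded: (255, 181, 118).

(255, 181, 118)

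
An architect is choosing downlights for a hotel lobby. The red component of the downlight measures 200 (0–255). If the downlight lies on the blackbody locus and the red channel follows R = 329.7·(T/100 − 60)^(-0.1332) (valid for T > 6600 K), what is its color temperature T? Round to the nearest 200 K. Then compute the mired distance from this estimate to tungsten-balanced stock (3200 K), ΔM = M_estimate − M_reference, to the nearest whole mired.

(t − 60)^(-0.1332) = 200/329.7 = 0.60661.
t − 60 = 0.60661^(1/-0.1332) = 0.60661^(-7.508) = 42.638, so t = 102.638.
T = 100·t = 10264 K → 10200 K to the nearest 200 K.
M_estimate = 10⁶/10200 = 98.04; M_reference = 10⁶/3200 = 312.50.
ΔM = 98.04 − 312.50 = -214.46 → -214 mireds.

-214 mireds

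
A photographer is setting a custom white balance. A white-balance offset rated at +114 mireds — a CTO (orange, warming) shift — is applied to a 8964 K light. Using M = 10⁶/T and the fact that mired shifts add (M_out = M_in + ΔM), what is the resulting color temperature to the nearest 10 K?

4430 K

M_in = 10⁶/8964 = 111.56 mireds.
M_out = 111.56 + (+114) = 225.56 mireds.
T_out = 10⁶/225.56 = 4433.5 K → 4430 K.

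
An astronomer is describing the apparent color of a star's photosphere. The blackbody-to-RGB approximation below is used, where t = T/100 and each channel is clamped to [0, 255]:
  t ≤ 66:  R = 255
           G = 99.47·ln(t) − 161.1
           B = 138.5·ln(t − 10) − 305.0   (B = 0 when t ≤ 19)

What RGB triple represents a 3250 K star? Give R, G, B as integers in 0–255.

t = 3250/100 = 32.5; the t ≤ 66 branch applies.
R = 255 by definition for t ≤ 66.
G = 99.47·ln 32.5 − 161.1 = 99.47·3.4812 − 161.1 = 185.179.
B = 138.5·ln(32.5 − 10) − 305.0 = 138.5·ln 22.5 − 305.0 = 138.5·3.1135 − 305.0 = 126.222.
Rounded: (255, 185, 126).

R=255, G=185, B=126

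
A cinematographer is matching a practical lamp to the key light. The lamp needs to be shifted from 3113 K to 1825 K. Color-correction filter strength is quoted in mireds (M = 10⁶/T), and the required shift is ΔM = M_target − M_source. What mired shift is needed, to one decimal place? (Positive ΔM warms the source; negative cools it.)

M_source = 10⁶/3113 = 321.234; M_target = 10⁶/1825 = 547.945.
ΔM = 547.945 − 321.234 = 226.712 → +226.7 mireds, a warming shift.

+226.7 mireds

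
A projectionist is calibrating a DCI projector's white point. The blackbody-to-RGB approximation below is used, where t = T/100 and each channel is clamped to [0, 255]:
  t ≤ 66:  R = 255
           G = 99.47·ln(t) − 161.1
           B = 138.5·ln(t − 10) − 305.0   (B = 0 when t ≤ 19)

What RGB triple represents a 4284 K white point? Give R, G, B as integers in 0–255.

R=255, G=213, B=179

t = 4284/100 = 42.84; the t ≤ 66 branch applies.
R = 255 by definition for t ≤ 66.
G = 99.47·ln 42.84 − 161.1 = 99.47·3.7575 − 161.1 = 212.656.
B = 138.5·ln(42.84 − 10) − 305.0 = 138.5·ln 32.84 − 305.0 = 138.5·3.4916 − 305.0 = 178.593.
Rounded: (255, 213, 179).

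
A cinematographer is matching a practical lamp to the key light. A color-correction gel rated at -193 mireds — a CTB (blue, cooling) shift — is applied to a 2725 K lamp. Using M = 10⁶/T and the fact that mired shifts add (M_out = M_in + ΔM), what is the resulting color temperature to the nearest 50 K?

5750 K

M_in = 10⁶/2725 = 366.97 mireds.
M_out = 366.97 + (-193) = 173.97 mireds.
T_out = 10⁶/173.97 = 5748.0 K → 5750 K.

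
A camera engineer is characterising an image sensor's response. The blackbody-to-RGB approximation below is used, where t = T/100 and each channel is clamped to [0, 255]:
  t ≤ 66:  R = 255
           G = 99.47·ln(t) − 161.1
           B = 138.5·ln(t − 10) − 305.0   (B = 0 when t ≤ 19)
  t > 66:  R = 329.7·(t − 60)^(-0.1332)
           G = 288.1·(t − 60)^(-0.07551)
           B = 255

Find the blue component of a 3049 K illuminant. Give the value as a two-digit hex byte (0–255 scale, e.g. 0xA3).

t = 3049/100 = 30.49; the t ≤ 66 branch applies.
B = 138.5·ln(30.49 − 10) − 305.0 = 138.5·ln 20.49 − 305.0 = 138.5·3.0199 − 305.0 = 113.261.
Rounded: 113; in hex, 0x71.

0x71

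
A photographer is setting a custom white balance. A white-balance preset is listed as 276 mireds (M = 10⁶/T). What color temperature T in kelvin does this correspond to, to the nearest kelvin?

3623 K

T = 10⁶ / 276 = 3623.19 K → 3623 K.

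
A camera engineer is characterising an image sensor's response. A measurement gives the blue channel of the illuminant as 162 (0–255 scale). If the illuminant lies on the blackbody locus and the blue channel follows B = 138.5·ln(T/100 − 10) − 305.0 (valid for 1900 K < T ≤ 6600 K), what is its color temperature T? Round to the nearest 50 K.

ln(t − 10) = (162 + 305.0) / 138.5 = 3.3718.
t − 10 = e^3.3718 = 29.132, so t = 39.132.
T = 100·t = 3913 K → 3900 K to the nearest 50 K.

3900 K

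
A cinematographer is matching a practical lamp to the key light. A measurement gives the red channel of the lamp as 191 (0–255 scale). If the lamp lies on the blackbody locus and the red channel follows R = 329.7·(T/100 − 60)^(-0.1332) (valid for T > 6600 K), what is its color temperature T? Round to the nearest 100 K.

(t − 60)^(-0.1332) = 191/329.7 = 0.57931.
t − 60 = 0.57931^(1/-0.1332) = 0.57931^(-7.508) = 60.245, so t = 120.245.
T = 100·t = 12025 K → 12000 K to the nearest 100 K.

12000 K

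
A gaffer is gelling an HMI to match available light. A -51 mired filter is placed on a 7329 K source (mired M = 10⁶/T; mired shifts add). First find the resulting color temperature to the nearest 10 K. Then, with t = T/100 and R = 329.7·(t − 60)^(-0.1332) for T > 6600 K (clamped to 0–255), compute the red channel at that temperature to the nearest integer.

M_in = 10⁶/7329 = 136.44; M_out = 136.44 + (-51) = 85.44.
T_out = 10⁶/85.44 = 11703.5 K → 11700 K; t = 117.
R = 329.7·(117 − 60)^(-0.1332) = 329.7·57^(-0.1332) = 329.7·0.58360 = 192.414.
Rounded: 192.

192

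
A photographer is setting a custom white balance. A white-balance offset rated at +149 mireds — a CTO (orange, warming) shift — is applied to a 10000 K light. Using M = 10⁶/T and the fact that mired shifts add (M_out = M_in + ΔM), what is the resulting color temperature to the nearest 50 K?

4000 K

M_in = 10⁶/10000 = 100.00 mireds.
M_out = 100.00 + (+149) = 249.00 mireds.
T_out = 10⁶/249.00 = 4016.1 K → 4000 K.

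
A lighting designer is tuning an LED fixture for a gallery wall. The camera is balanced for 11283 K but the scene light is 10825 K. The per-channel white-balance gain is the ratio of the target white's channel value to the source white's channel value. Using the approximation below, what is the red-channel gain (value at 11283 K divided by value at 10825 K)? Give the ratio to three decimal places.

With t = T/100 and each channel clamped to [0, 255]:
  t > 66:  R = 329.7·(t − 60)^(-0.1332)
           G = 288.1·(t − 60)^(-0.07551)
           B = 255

0.988

At 10825 K (t = 108.25):
  R = 329.7·(108.25 − 60)^(-0.1332) = 329.7·48.25^(-0.1332) = 329.7·0.59670 = 196.733.
At 11283 K (t = 112.83):
  R = 329.7·(112.83 − 60)^(-0.1332) = 329.7·52.83^(-0.1332) = 329.7·0.58954 = 194.371.
Gain = 194.371 / 196.733 = 0.9880 → 0.988.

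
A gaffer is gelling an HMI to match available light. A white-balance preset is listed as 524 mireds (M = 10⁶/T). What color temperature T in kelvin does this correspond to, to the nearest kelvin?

T = 10⁶ / 524 = 1908.40 K → 1908 K.

1908 K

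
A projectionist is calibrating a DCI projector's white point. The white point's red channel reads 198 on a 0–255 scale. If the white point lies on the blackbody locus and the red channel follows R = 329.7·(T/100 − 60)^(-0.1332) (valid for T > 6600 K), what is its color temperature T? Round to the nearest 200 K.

10600 K

(t − 60)^(-0.1332) = 198/329.7 = 0.60055.
t − 60 = 0.60055^(1/-0.1332) = 0.60055^(-7.508) = 45.980, so t = 105.980.
T = 100·t = 10598 K → 10600 K to the nearest 200 K.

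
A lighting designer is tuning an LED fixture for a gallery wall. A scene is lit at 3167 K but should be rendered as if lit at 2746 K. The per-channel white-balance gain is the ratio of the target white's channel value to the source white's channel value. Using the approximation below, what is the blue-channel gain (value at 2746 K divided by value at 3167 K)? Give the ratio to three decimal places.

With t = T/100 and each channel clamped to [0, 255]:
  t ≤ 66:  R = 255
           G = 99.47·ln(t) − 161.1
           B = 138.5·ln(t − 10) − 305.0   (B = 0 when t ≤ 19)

At 3167 K (t = 31.67):
  B = 138.5·ln(31.67 − 10) − 305.0 = 138.5·ln 21.67 − 305.0 = 138.5·3.0759 − 305.0 = 121.016.
At 2746 K (t = 27.46):
  B = 138.5·ln(27.46 − 10) − 305.0 = 138.5·ln 17.46 − 305.0 = 138.5·2.8599 − 305.0 = 91.098.
Gain = 91.098 / 121.016 = 0.7528 → 0.753.

0.753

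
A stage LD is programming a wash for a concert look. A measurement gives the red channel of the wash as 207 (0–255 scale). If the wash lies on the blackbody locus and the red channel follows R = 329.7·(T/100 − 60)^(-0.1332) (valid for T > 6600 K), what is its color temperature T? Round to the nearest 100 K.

(t − 60)^(-0.1332) = 207/329.7 = 0.62784.
t − 60 = 0.62784^(1/-0.1332) = 0.62784^(-7.508) = 32.933, so t = 92.933.
T = 100·t = 9293 K → 9300 K to the nearest 100 K.

9300 K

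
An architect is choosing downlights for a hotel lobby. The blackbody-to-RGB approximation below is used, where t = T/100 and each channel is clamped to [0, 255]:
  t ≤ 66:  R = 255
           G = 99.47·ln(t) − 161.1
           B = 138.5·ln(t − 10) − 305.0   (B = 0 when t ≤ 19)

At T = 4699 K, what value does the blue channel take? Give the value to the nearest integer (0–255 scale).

195

t = 4699/100 = 46.99; the t ≤ 66 branch applies.
B = 138.5·ln(46.99 − 10) − 305.0 = 138.5·ln 36.99 − 305.0 = 138.5·3.6106 − 305.0 = 195.075.
Rounded: 195.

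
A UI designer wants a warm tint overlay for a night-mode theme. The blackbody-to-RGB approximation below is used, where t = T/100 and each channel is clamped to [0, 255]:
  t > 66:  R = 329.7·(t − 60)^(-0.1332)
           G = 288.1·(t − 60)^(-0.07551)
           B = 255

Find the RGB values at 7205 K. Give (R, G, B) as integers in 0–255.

t = 7205/100 = 72.05; the t > 66 branch applies.
R = 329.7·(72.05 − 60)^(-0.1332) = 329.7·12.05^(-0.1332) = 329.7·0.71781 = 236.664.
G = 288.1·(72.05 − 60)^(-0.07551) = 288.1·12.05^(-0.07551) = 288.1·0.82866 = 238.736.
B = 255 by definition for t > 66.
Rounded: (237, 239, 255).

(237, 239, 255)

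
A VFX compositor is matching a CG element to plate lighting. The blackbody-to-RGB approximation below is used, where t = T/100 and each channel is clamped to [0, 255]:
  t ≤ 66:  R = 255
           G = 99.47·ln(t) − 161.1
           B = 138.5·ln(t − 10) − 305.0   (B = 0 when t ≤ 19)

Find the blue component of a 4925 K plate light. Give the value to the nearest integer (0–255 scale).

203

t = 4925/100 = 49.25; the t ≤ 66 branch applies.
B = 138.5·ln(49.25 − 10) − 305.0 = 138.5·ln 39.25 − 305.0 = 138.5·3.6700 − 305.0 = 203.288.
Rounded: 203.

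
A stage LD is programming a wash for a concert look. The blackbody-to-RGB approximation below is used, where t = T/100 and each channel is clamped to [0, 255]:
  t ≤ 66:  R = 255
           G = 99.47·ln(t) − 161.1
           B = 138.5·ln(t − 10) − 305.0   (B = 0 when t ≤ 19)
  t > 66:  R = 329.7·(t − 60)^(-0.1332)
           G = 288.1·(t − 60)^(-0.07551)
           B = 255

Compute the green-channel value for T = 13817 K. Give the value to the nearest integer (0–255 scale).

t = 13817/100 = 138.17; the t > 66 branch applies.
G = 288.1·(138.17 − 60)^(-0.07551) = 288.1·78.17^(-0.07551) = 288.1·0.71954 = 207.300.
Rounded: 207.

207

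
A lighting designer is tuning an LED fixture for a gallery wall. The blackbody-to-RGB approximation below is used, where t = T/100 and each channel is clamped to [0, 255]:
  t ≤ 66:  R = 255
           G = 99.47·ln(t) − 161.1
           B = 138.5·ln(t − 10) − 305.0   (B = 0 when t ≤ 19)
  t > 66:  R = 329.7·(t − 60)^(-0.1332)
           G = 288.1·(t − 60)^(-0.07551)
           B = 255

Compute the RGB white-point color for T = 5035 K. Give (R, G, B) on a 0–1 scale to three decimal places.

(1.000, 0.897, 0.812)

t = 5035/100 = 50.35; the t ≤ 66 branch applies.
R = 255 by definition for t ≤ 66.
G = 99.47·ln 50.35 − 161.1 = 99.47·3.9190 − 161.1 = 228.723.
B = 138.5·ln(50.35 − 10) − 305.0 = 138.5·ln 40.35 − 305.0 = 138.5·3.6976 − 305.0 = 207.116.
Dividing each by 255: (1.0000, 0.8970, 0.8122) → (1.000, 0.897, 0.812).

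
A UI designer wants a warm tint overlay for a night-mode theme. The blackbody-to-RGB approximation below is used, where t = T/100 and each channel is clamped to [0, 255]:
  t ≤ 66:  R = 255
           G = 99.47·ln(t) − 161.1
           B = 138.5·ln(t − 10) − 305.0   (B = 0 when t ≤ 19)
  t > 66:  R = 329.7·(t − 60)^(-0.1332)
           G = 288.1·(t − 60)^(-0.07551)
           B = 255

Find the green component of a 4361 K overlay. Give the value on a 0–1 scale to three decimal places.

0.841

t = 4361/100 = 43.61; the t ≤ 66 branch applies.
G = 99.47·ln 43.61 − 161.1 = 99.47·3.7753 − 161.1 = 214.428.
On a 0–1 scale: 214.428/255 = 0.8409 → 0.841.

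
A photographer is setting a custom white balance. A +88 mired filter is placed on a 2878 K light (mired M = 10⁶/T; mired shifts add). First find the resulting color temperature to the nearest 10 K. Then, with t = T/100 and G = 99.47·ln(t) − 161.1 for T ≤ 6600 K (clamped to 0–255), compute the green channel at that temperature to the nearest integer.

151

M_in = 10⁶/2878 = 347.46; M_out = 347.46 + (+88) = 435.46.
T_out = 10⁶/435.46 = 2296.4 K → 2300 K; t = 23.
G = 99.47·ln 23 − 161.1 = 99.47·3.1355 − 161.1 = 150.788.
Rounded: 151.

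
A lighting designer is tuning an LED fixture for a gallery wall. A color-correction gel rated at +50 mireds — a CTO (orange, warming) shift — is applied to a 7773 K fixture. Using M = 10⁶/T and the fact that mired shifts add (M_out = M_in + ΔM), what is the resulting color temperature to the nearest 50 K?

M_in = 10⁶/7773 = 128.65 mireds.
M_out = 128.65 + (+50) = 178.65 mireds.
T_out = 10⁶/178.65 = 5597.5 K → 5600 K.

5600 K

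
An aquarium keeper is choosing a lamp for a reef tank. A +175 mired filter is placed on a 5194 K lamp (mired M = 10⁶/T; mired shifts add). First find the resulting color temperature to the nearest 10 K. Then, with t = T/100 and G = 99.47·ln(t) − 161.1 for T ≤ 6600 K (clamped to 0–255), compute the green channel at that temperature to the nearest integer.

167

M_in = 10⁶/5194 = 192.53; M_out = 192.53 + (+175) = 367.53.
T_out = 10⁶/367.53 = 2720.9 K → 2720 K; t = 27.2.
G = 99.47·ln 27.2 − 161.1 = 99.47·3.3032 − 161.1 = 167.471.
Rounded: 167.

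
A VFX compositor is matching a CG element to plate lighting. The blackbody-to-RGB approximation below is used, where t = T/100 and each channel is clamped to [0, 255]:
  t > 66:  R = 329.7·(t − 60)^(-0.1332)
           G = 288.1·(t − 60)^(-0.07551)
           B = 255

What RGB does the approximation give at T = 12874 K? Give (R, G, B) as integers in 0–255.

(188, 209, 255)

t = 12874/100 = 128.74; the t > 66 branch applies.
R = 329.7·(128.74 − 60)^(-0.1332) = 329.7·68.74^(-0.1332) = 329.7·0.56922 = 187.673.
G = 288.1·(128.74 − 60)^(-0.07551) = 288.1·68.74^(-0.07551) = 288.1·0.72656 = 209.322.
B = 255 by definition for t > 66.
Rounded: (188, 209, 255).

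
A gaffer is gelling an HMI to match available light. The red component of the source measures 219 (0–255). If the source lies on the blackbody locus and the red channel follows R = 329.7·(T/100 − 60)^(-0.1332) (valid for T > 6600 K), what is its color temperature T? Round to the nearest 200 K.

8200 K

(t − 60)^(-0.1332) = 219/329.7 = 0.66424.
t − 60 = 0.66424^(1/-0.1332) = 0.66424^(-7.508) = 21.572, so t = 81.572.
T = 100·t = 8157 K → 8200 K to the nearest 200 K.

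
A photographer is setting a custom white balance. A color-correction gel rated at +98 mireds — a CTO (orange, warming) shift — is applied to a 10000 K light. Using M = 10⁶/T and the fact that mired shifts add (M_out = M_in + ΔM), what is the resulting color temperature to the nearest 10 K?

5050 K

M_in = 10⁶/10000 = 100.00 mireds.
M_out = 100.00 + (+98) = 198.00 mireds.
T_out = 10⁶/198.00 = 5050.5 K → 5050 K.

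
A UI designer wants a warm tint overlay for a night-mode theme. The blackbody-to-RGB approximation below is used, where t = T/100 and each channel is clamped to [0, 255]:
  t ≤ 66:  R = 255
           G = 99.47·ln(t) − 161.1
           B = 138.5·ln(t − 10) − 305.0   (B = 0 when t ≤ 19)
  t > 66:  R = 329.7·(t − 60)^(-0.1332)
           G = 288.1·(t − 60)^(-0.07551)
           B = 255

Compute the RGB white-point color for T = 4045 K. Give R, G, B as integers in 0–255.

t = 4045/100 = 40.45; the t ≤ 66 branch applies.
R = 255 by definition for t ≤ 66.
G = 99.47·ln 40.45 − 161.1 = 99.47·3.7001 − 161.1 = 206.946.
B = 138.5·ln(40.45 − 10) − 305.0 = 138.5·ln 30.45 − 305.0 = 138.5·3.4161 − 305.0 = 168.128.
Rounded: (255, 207, 168).

R=255, G=207, B=168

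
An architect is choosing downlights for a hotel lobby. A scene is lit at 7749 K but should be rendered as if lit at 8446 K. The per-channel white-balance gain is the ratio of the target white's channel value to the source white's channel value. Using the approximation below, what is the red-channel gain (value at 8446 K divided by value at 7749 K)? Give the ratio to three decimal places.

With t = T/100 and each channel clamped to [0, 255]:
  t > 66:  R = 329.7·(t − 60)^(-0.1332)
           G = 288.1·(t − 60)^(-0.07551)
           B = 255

At 7749 K (t = 77.49):
  R = 329.7·(77.49 − 60)^(-0.1332) = 329.7·17.49^(-0.1332) = 329.7·0.68306 = 225.206.
At 8446 K (t = 84.46):
  R = 329.7·(84.46 − 60)^(-0.1332) = 329.7·24.46^(-0.1332) = 329.7·0.65322 = 215.366.
Gain = 215.366 / 225.206 = 0.9563 → 0.956.

0.956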